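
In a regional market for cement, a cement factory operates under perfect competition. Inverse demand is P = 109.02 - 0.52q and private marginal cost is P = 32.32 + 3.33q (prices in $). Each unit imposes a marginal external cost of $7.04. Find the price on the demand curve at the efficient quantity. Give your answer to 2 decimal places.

P = $99.61

Social marginal cost = private MC + MEC = 39.36 + 3.33q.
Set SMC = demand: 39.36 + 3.33q = 109.02 - 0.52q → q* = 18.0935.
Consumer price on the demand curve at q*: 109.02 − 0.52×18.0935 = 99.6114.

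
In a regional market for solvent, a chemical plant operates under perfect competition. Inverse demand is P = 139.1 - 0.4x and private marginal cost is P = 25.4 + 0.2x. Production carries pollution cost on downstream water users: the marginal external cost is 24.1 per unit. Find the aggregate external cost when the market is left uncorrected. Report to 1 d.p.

4567.0

Market equilibrium (private): 25.4 + 0.2x = 139.1 - 0.4x → x_m = 189.5000.
Total external cost = MEC × x_m = 24.1 × 189.5000 = 4566.9500.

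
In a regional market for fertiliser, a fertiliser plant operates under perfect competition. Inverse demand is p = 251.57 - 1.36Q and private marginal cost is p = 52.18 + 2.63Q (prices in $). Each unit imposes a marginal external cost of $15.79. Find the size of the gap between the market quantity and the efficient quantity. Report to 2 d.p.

Market equilibrium (private): 52.18 + 2.63Q = 251.57 - 1.36Q → Q_m = 49.9724.
Social marginal cost = private MC + MEC = 67.97 + 2.63Q.
Set SMC = demand: 67.97 + 2.63Q = 251.57 - 1.36Q → Q* = 46.0150.
Gap = |49.9724 − 46.0150| = 3.9574.

3.96 units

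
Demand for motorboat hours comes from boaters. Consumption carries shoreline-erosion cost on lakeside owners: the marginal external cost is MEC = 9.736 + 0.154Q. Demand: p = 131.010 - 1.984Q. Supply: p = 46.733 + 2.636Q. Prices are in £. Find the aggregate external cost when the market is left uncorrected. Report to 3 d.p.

Market equilibrium (private): 46.733 + 2.636Q = 131.010 - 1.984Q → Q_m = 18.2418.
Total external cost = ∫₀^{Q_m} (9.736 + 0.154Q) dQ = 9.736×18.2418 + ½×0.154×18.2418² = 203.2249.

£203.225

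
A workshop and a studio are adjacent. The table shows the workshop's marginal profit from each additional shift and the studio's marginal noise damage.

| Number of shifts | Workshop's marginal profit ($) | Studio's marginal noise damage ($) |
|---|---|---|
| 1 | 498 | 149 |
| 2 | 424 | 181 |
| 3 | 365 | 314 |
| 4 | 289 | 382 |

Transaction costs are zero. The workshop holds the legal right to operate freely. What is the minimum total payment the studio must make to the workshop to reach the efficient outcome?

$289

Left alone the workshop would choose level 4 (marginal profit stays positive).
Efficient level: k* = 3 (marginal profit ≥ marginal noise damage through 3).
The studio must at least cover the workshop's forgone profit from cutting 4→3: 289 = 289.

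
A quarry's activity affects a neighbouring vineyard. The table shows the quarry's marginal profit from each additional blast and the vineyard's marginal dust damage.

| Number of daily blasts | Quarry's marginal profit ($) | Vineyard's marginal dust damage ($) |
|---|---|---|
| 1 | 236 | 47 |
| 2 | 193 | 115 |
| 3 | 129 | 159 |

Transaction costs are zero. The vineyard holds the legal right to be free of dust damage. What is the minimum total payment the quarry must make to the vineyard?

$162

Efficient level: marginal profit ≥ marginal dust damage through level 2, so k* = 2.
With the vineyard holding the right, the quarry must at least compensate total damage at k*: 47 + 115 = 162.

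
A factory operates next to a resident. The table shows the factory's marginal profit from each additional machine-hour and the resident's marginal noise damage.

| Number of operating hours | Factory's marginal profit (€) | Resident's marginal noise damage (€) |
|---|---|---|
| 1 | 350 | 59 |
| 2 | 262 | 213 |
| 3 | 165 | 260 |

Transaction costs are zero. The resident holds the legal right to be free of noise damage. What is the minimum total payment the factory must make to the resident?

€272

Efficient level: marginal profit ≥ marginal noise damage through level 2, so k* = 2.
With the resident holding the right, the factory must at least compensate total damage at k*: 59 + 213 = 272.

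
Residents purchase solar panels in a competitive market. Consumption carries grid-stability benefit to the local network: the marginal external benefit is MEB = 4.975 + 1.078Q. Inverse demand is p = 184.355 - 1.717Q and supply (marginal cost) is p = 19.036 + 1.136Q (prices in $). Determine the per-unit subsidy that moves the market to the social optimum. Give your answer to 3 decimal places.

subsidy = $108.399 per unit

Social marginal benefit = demand + MEB = 189.330 - 0.639Q.
Set SMB = MC: 189.330 - 0.639Q = 19.036 + 1.136Q → Q* = 95.9403.
The Pigouvian subsidy equals MEB at Q*: 4.975 + 1.078×95.9403 = 108.3986.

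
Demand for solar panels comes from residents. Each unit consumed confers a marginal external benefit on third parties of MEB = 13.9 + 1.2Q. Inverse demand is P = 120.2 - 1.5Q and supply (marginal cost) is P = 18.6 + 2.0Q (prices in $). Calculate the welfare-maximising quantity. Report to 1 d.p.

Q* = 50.2

Social marginal benefit = demand + MEB = 134.1 - 0.3Q.
Set SMB = MC: 134.1 - 0.3Q = 18.6 + 2.0Q → Q* = 50.2174.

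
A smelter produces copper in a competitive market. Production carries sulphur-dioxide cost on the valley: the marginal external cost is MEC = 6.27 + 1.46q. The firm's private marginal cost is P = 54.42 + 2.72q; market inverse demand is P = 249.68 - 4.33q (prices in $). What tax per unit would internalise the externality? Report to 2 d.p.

tax = $38.69 per unit

Social marginal cost = private MC + MEC = 60.69 + 4.18q.
Set SMC = demand: 60.69 + 4.18q = 249.68 - 4.33q → q* = 22.2080.
The Pigouvian tax equals MEC at q*: 6.27 + 1.46×22.2080 = 38.6937.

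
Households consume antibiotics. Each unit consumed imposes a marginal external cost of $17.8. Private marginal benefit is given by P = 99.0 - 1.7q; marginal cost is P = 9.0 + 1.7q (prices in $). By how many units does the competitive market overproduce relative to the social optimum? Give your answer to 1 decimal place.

5.2 units

Market equilibrium (private): 9.0 + 1.7q = 99.0 - 1.7q → q_m = 26.4706.
Social marginal benefit = demand − MEC = 81.2 - 1.7q.
Set SMB = MC: 81.2 - 1.7q = 9.0 + 1.7q → q* = 21.2353.
Gap = |26.4706 − 21.2353| = 5.2353.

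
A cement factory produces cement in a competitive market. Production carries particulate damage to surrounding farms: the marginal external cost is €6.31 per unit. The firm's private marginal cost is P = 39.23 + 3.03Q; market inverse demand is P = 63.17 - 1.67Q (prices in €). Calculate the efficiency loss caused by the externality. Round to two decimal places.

DWL = €4.24

Market equilibrium (private): 39.23 + 3.03Q = 63.17 - 1.67Q → Q_m = 5.0936.
Social marginal cost = private MC + MEC = 45.54 + 3.03Q.
Set SMC = demand: 45.54 + 3.03Q = 63.17 - 1.67Q → Q* = 3.7511.
Height of the DWL triangle at Q_m is SMC(Q_m) − demand(Q_m) = MEC(Q_m) = 6.3100.
DWL = ½ × 1.3425 × 6.3100 = 4.2356.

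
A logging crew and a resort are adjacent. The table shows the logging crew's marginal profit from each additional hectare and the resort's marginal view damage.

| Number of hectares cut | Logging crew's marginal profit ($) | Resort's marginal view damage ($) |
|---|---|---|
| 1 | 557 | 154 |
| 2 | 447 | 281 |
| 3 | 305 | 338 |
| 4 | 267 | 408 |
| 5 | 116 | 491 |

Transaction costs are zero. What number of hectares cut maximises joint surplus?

2

Bargaining reaches the level where marginal profit last exceeds marginal view damage.
That holds through level 2 (447 ≥ 281) but not at 3 (305 < 338).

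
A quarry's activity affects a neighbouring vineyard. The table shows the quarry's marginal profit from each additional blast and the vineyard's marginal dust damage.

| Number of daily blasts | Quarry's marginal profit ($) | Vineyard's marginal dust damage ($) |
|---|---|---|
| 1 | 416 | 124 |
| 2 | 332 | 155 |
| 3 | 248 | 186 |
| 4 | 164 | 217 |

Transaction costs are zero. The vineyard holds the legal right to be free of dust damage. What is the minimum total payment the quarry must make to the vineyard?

Efficient level: marginal profit ≥ marginal dust damage through level 3, so k* = 3.
With the vineyard holding the right, the quarry must at least compensate total damage at k*: 124 + 155 + 186 = 465.

$465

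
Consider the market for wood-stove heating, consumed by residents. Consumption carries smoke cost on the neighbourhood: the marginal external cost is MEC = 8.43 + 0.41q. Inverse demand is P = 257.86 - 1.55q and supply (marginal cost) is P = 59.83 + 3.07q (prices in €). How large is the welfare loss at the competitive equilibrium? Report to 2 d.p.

DWL = €67.22

Market equilibrium (private): 59.83 + 3.07q = 257.86 - 1.55q → q_m = 42.8636.
Social marginal benefit = demand − MEC = 249.43 - 1.96q.
Set SMB = MC: 249.43 - 1.96q = 59.83 + 3.07q → q* = 37.6938.
Height of the DWL triangle at q_m is MC(q_m) − SMB(q_m) = MEC(q_m) = 26.0041.
DWL = ½ × 5.1698 × 26.0041 = 67.2180.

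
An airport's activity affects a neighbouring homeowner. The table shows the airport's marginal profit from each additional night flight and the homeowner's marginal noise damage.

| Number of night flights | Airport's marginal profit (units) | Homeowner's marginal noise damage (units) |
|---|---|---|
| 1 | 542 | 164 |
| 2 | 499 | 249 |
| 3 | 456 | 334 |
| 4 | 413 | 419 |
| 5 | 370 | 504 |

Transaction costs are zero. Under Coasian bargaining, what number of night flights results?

Bargaining reaches the level where marginal profit last exceeds marginal noise damage.
That holds through level 3 (456 ≥ 334) but not at 4 (413 < 419).

3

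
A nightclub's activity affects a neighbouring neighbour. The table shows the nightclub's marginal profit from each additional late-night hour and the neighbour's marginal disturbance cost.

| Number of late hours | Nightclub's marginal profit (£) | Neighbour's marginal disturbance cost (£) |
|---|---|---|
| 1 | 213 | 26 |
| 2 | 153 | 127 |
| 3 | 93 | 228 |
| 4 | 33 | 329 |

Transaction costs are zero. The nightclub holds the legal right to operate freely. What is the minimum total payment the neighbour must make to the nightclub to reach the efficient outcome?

£126

Left alone the nightclub would choose level 4 (marginal profit stays positive).
Efficient level: k* = 2 (marginal profit ≥ marginal disturbance cost through 2).
The neighbour must at least cover the nightclub's forgone profit from cutting 4→2: 93 + 33 = 126.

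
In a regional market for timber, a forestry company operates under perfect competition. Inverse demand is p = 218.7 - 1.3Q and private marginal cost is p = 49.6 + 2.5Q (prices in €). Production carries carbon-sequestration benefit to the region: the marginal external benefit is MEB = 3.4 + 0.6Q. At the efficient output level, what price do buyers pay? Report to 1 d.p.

P = €148.6

Social marginal cost = private MC − MEB = 46.2 + 1.9Q.
Set SMC = demand: 46.2 + 1.9Q = 218.7 - 1.3Q → Q* = 53.9063.
Consumer price on the demand curve at Q*: 218.7 − 1.3×53.9063 = 148.6218.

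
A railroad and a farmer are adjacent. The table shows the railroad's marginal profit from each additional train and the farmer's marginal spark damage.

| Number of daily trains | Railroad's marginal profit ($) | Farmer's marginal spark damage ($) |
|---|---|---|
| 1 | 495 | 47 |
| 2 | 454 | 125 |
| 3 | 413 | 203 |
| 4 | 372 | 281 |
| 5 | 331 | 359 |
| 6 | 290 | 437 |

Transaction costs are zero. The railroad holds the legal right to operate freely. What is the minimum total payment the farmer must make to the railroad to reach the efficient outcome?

$621

Left alone the railroad would choose level 6 (marginal profit stays positive).
Efficient level: k* = 4 (marginal profit ≥ marginal spark damage through 4).
The farmer must at least cover the railroad's forgone profit from cutting 6→4: 331 + 290 = 621.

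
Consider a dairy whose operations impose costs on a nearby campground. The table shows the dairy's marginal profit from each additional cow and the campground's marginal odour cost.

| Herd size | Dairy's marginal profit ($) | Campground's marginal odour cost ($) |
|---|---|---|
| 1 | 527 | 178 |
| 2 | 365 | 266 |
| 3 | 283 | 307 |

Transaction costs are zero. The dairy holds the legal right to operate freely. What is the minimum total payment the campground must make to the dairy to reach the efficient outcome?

Left alone the dairy would choose level 3 (marginal profit stays positive).
Efficient level: k* = 2 (marginal profit ≥ marginal odour cost through 2).
The campground must at least cover the dairy's forgone profit from cutting 3→2: 283 = 283.

$283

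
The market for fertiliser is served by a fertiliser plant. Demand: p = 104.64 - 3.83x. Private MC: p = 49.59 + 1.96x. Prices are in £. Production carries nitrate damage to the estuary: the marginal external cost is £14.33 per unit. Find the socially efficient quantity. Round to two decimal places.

x* = 7.03

Social marginal cost = private MC + MEC = 63.92 + 1.96x.
Set SMC = demand: 63.92 + 1.96x = 104.64 - 3.83x → x* = 7.0328.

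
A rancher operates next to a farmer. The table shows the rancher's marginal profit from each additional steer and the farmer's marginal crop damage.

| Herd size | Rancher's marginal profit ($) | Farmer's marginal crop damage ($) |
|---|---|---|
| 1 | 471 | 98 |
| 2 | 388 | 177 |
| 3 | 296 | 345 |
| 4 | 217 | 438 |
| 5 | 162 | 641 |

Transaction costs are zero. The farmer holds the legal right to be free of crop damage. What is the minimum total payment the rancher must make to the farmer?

Efficient level: marginal profit ≥ marginal crop damage through level 2, so k* = 2.
With the farmer holding the right, the rancher must at least compensate total damage at k*: 98 + 177 = 275.

$275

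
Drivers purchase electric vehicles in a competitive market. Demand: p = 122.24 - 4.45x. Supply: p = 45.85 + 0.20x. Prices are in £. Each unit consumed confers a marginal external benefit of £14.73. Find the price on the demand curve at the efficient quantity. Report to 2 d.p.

Social marginal benefit = demand + MEB = 136.97 - 4.45x.
Set SMB = MC: 136.97 - 4.45x = 45.85 + 0.20x → x* = 19.5957.
Consumer price on the demand curve at x*: 122.24 − 4.45×19.5957 = 35.0391.

P = £35.04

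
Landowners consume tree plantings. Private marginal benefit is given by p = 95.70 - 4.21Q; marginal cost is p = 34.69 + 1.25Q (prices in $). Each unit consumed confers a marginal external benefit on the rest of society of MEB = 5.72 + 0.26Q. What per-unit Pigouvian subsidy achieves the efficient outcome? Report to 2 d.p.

subsidy = $9.06 per unit

Social marginal benefit = demand + MEB = 101.42 - 3.95Q.
Set SMB = MC: 101.42 - 3.95Q = 34.69 + 1.25Q → Q* = 12.8327.
The Pigouvian subsidy equals MEB at Q*: 5.72 + 0.26×12.8327 = 9.0565.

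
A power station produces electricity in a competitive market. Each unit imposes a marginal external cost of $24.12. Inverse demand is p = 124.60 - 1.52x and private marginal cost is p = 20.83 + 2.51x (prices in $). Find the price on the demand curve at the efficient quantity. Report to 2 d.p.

Social marginal cost = private MC + MEC = 44.95 + 2.51x.
Set SMC = demand: 44.95 + 2.51x = 124.60 - 1.52x → x* = 19.7643.
Consumer price on the demand curve at x*: 124.60 − 1.52×19.7643 = 94.5583.

P = $94.56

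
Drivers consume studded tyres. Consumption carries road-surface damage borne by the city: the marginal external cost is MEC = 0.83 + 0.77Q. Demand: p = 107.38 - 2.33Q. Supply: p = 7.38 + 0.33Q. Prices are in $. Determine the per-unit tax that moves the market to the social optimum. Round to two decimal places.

tax = $23.09 per unit

Social marginal benefit = demand − MEC = 106.55 - 3.10Q.
Set SMB = MC: 106.55 - 3.10Q = 7.38 + 0.33Q → Q* = 28.9125.
The Pigouvian tax equals MEC at Q*: 0.83 + 0.77×28.9125 = 23.0926.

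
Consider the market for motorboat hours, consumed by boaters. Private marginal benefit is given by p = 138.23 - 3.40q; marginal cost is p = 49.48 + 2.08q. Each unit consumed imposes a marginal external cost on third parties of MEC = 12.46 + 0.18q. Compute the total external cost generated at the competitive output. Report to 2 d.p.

225.40

Market equilibrium (private): 49.48 + 2.08q = 138.23 - 3.40q → q_m = 16.1953.
Total external cost = ∫₀^{q_m} (12.46 + 0.18q) dq = 12.46×16.1953 + ½×0.18×16.1953² = 225.3993.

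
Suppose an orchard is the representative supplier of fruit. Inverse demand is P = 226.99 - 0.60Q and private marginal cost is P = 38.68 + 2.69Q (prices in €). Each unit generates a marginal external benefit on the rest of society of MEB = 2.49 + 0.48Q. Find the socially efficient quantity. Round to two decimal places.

Social marginal cost = private MC − MEB = 36.19 + 2.21Q.
Set SMC = demand: 36.19 + 2.21Q = 226.99 - 0.60Q → Q* = 67.9004.

Q* = 67.90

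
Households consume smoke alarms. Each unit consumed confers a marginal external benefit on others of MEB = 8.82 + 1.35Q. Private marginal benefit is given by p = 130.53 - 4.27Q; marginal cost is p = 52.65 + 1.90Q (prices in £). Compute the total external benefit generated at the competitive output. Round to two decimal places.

£218.87

Market equilibrium (private): 52.65 + 1.90Q = 130.53 - 4.27Q → Q_m = 12.6224.
Total external benefit = ∫₀^{Q_m} (8.82 + 1.35Q) dQ = 8.82×12.6224 + ½×1.35×12.6224² = 218.8739.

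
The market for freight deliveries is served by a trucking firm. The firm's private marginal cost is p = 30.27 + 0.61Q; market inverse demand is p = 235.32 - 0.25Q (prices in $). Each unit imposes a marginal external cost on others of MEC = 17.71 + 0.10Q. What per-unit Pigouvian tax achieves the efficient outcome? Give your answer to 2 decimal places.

Social marginal cost = private MC + MEC = 47.98 + 0.71Q.
Set SMC = demand: 47.98 + 0.71Q = 235.32 - 0.25Q → Q* = 195.1458.
The Pigouvian tax equals MEC at Q*: 17.71 + 0.10×195.1458 = 37.2246.

tax = $37.22 per unit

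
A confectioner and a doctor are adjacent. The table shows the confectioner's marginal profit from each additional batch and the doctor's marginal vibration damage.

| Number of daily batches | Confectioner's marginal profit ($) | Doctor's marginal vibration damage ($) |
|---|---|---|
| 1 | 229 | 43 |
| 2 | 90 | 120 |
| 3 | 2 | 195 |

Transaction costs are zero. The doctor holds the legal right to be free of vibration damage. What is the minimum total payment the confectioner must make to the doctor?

Efficient level: marginal profit ≥ marginal vibration damage through level 1, so k* = 1.
With the doctor holding the right, the confectioner must at least compensate total damage at k*: 43 = 43.

$43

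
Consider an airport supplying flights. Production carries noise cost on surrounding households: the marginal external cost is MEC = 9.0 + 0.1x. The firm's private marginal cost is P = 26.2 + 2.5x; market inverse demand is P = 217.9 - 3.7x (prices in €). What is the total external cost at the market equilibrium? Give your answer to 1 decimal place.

€326.1

Market equilibrium (private): 26.2 + 2.5x = 217.9 - 3.7x → x_m = 30.9194.
Total external cost = ∫₀^{x_m} (9.0 + 0.1x) dx = 9.0×30.9194 + ½×0.1×30.9194² = 326.0751.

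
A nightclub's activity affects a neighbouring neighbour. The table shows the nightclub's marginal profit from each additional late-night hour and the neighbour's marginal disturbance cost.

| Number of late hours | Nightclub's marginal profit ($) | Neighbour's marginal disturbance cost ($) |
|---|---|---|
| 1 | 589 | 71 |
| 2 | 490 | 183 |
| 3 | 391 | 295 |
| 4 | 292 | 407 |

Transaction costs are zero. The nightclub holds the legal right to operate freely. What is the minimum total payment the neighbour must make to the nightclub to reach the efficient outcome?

Left alone the nightclub would choose level 4 (marginal profit stays positive).
Efficient level: k* = 3 (marginal profit ≥ marginal disturbance cost through 3).
The neighbour must at least cover the nightclub's forgone profit from cutting 4→3: 292 = 292.

$292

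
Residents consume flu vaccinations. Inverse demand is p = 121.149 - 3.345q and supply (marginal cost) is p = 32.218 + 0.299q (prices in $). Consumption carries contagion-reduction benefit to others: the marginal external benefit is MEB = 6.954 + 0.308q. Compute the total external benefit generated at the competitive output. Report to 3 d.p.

Market equilibrium (private): 32.218 + 0.299q = 121.149 - 3.345q → q_m = 24.4048.
Total external benefit = ∫₀^{q_m} (6.954 + 0.308q) dq = 6.954×24.4048 + ½×0.308×24.4048² = 261.4325.

$261.432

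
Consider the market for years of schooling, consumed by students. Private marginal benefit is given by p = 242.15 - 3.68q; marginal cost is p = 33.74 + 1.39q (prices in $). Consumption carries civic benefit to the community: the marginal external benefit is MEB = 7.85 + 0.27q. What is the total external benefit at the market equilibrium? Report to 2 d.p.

$550.80

Market equilibrium (private): 33.74 + 1.39q = 242.15 - 3.68q → q_m = 41.1065.
Total external benefit = ∫₀^{q_m} (7.85 + 0.27q) dq = 7.85×41.1065 + ½×0.27×41.1065² = 550.8015.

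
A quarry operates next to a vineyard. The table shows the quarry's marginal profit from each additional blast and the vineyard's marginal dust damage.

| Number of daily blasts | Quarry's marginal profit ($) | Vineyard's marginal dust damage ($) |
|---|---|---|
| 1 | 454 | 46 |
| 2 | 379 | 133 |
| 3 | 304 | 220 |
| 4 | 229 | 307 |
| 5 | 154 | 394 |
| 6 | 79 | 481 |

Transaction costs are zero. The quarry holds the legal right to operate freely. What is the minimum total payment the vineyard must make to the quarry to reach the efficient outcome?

$462

Left alone the quarry would choose level 6 (marginal profit stays positive).
Efficient level: k* = 3 (marginal profit ≥ marginal dust damage through 3).
The vineyard must at least cover the quarry's forgone profit from cutting 6→3: 229 + 154 + 79 = 462.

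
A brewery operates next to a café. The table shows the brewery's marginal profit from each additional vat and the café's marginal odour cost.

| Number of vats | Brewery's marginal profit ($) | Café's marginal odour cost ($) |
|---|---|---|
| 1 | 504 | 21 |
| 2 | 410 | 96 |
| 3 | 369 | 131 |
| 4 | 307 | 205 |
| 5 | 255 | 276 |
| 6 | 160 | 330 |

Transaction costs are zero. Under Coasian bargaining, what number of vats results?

Bargaining reaches the level where marginal profit last exceeds marginal odour cost.
That holds through level 4 (307 ≥ 205) but not at 5 (255 < 276).

4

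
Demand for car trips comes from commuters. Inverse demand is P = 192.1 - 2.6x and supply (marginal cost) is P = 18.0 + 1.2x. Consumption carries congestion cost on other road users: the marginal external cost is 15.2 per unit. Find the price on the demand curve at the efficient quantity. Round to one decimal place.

Social marginal benefit = demand − MEC = 176.9 - 2.6x.
Set SMB = MC: 176.9 - 2.6x = 18.0 + 1.2x → x* = 41.8158.
Consumer price on the demand curve at x*: 192.1 − 2.6×41.8158 = 83.3789.

P = 83.4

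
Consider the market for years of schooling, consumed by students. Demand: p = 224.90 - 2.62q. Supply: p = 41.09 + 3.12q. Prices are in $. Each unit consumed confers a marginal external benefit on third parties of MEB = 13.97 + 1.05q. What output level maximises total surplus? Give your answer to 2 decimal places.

Social marginal benefit = demand + MEB = 238.87 - 1.57q.
Set SMB = MC: 238.87 - 1.57q = 41.09 + 3.12q → q* = 42.1706.

q* = 42.17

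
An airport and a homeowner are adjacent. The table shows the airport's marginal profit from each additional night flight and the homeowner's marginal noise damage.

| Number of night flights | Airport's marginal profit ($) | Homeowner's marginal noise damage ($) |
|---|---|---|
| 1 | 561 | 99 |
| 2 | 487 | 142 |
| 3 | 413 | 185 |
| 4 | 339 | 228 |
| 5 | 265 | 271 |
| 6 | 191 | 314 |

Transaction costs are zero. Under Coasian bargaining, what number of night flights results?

Bargaining reaches the level where marginal profit last exceeds marginal noise damage.
That holds through level 4 (339 ≥ 228) but not at 5 (265 < 271).

4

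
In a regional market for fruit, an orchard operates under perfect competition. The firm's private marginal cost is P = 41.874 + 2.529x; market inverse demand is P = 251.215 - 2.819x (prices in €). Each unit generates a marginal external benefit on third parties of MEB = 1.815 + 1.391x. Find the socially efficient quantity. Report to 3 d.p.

Social marginal cost = private MC − MEB = 40.059 + 1.138x.
Set SMC = demand: 40.059 + 1.138x = 251.215 - 2.819x → x* = 53.3626.

x* = 53.363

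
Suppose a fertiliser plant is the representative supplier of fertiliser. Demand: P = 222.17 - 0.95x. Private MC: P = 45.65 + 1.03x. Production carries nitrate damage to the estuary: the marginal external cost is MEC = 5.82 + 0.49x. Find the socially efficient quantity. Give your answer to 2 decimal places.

x* = 69.11

Social marginal cost = private MC + MEC = 51.47 + 1.52x.
Set SMC = demand: 51.47 + 1.52x = 222.17 - 0.95x → x* = 69.1093.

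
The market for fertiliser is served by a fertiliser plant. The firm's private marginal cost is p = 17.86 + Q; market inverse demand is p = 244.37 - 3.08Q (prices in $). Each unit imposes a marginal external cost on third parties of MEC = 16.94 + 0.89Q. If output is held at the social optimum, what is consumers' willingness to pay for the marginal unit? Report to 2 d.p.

P = $114.50

Social marginal cost = private MC + MEC = 34.80 + 1.89Q.
Set SMC = demand: 34.80 + 1.89Q = 244.37 - 3.08Q → Q* = 42.1670.
Consumer price on the demand curve at Q*: 244.37 − 3.08×42.1670 = 114.4956.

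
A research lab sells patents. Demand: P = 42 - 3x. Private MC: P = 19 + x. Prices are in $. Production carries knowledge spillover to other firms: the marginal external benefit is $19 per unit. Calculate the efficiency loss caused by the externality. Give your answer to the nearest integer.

DWL = $45

Market equilibrium (private): 19 + x = 42 - 3x → x_m = 5.7500.
Social marginal cost = private MC − MEB = 0 + x.
Set SMC = demand: 0 + x = 42 - 3x → x* = 10.5000.
The welfare-loss triangle has base |x_m − x*| and height MEB(x_m) (the vertical gap between SMC and demand is zero at x* and MEB at x_m).
DWL = ½ × 4.7500 × 19.0000 = 45.1250.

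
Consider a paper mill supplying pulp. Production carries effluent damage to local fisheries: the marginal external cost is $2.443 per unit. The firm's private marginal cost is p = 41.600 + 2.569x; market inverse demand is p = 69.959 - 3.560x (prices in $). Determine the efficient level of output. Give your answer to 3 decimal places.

x* = 4.228

Social marginal cost = private MC + MEC = 44.043 + 2.569x.
Set SMC = demand: 44.043 + 2.569x = 69.959 - 3.560x → x* = 4.2284.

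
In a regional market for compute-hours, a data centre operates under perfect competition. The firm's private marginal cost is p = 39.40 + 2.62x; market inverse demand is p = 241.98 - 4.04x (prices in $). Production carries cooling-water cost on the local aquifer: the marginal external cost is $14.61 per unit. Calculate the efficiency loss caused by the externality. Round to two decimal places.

Market equilibrium (private): 39.40 + 2.62x = 241.98 - 4.04x → x_m = 30.4174.
Social marginal cost = private MC + MEC = 54.01 + 2.62x.
Set SMC = demand: 54.01 + 2.62x = 241.98 - 4.04x → x* = 28.2237.
The welfare-loss triangle has base |x_m − x*| and height MEC(x_m) (the vertical gap between SMC and demand is zero at x* and MEC at x_m).
DWL = ½ × 2.1937 × 14.6100 = 16.0250.

DWL = $16.02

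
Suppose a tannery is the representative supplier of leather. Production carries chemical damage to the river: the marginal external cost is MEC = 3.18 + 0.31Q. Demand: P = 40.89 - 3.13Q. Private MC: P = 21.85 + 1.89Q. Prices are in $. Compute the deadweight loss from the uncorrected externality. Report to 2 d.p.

Market equilibrium (private): 21.85 + 1.89Q = 40.89 - 3.13Q → Q_m = 3.7928.
Social marginal cost = private MC + MEC = 25.03 + 2.20Q.
Set SMC = demand: 25.03 + 2.20Q = 40.89 - 3.13Q → Q* = 2.9756.
The loss is the area between SMC and demand from Q* to Q_m; with linear curves that's a triangle of height MEC(Q_m).
DWL = ½ × 0.8172 × 4.3558 = 1.7798.

DWL = $1.78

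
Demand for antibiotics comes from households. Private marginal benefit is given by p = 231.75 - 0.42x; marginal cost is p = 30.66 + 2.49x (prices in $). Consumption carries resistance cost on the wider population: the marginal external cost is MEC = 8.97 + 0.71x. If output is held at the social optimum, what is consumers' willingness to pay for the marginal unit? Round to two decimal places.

P = $209.46

Social marginal benefit = demand − MEC = 222.78 - 1.13x.
Set SMB = MC: 222.78 - 1.13x = 30.66 + 2.49x → x* = 53.0718.
Consumer price on the demand curve at x*: 231.75 − 0.42×53.0718 = 209.4598.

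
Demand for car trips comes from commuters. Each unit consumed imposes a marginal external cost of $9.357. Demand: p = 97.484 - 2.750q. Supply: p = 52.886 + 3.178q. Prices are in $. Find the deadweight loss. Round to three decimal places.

Market equilibrium (private): 52.886 + 3.178q = 97.484 - 2.750q → q_m = 7.5233.
Social marginal benefit = demand − MEC = 88.127 - 2.750q.
Set SMB = MC: 88.127 - 2.750q = 52.886 + 3.178q → q* = 5.9448.
Height of the DWL triangle at q_m is MC(q_m) − SMB(q_m) = MEC(q_m) = 9.3570.
DWL = ½ × 1.5785 × 9.3570 = 7.3850.

DWL = $7.385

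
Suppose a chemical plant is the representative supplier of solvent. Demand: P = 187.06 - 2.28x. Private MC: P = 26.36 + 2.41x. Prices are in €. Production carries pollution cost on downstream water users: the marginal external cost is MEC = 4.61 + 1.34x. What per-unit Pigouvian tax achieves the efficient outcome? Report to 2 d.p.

tax = €39.30 per unit

Social marginal cost = private MC + MEC = 30.97 + 3.75x.
Set SMC = demand: 30.97 + 3.75x = 187.06 - 2.28x → x* = 25.8856.
The Pigouvian tax equals MEC at x*: 4.61 + 1.34×25.8856 = 39.2967.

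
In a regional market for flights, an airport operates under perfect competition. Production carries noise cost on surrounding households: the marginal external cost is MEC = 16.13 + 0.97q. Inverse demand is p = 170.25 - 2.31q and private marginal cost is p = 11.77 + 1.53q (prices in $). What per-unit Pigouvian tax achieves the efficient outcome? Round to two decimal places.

Social marginal cost = private MC + MEC = 27.90 + 2.50q.
Set SMC = demand: 27.90 + 2.50q = 170.25 - 2.31q → q* = 29.5946.
The Pigouvian tax equals MEC at q*: 16.13 + 0.97×29.5946 = 44.8368.

tax = $44.84 per unit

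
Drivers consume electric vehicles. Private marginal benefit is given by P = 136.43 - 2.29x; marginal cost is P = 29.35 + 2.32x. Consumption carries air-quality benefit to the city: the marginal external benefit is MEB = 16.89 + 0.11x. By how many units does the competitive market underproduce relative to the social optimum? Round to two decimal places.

Market equilibrium (private): 29.35 + 2.32x = 136.43 - 2.29x → x_m = 23.2278.
Social marginal benefit = demand + MEB = 153.32 - 2.18x.
Set SMB = MC: 153.32 - 2.18x = 29.35 + 2.32x → x* = 27.5489.
Gap = |23.2278 − 27.5489| = 4.3211.

4.32 units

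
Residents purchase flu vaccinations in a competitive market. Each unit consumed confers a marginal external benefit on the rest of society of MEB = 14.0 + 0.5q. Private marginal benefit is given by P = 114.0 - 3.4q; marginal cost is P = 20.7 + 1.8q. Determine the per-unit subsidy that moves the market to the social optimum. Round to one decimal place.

Social marginal benefit = demand + MEB = 128.0 - 2.9q.
Set SMB = MC: 128.0 - 2.9q = 20.7 + 1.8q → q* = 22.8298.
The Pigouvian subsidy equals MEB at q*: 14.0 + 0.5×22.8298 = 25.4149.

subsidy = 25.4 per unit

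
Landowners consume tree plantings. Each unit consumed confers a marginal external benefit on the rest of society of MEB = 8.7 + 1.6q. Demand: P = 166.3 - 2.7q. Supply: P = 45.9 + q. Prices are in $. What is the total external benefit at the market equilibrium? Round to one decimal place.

Market equilibrium (private): 45.9 + q = 166.3 - 2.7q → q_m = 32.5405.
Total external benefit = ∫₀^{q_m} (8.7 + 1.6q) dq = 8.7×32.5405 + ½×1.6×32.5405² = 1130.2097.

$1130.2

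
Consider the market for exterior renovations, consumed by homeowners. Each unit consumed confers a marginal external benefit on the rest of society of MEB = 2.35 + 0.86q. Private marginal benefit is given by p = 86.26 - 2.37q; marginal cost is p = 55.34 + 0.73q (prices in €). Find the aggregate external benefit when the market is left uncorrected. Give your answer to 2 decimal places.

Market equilibrium (private): 55.34 + 0.73q = 86.26 - 2.37q → q_m = 9.9742.
Total external benefit = ∫₀^{q_m} (2.35 + 0.86q) dq = 2.35×9.9742 + ½×0.86×9.9742² = 66.2178.

€66.22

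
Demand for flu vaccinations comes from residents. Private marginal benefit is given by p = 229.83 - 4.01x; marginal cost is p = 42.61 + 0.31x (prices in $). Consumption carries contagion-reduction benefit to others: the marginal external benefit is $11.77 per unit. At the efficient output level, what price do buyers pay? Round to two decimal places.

Social marginal benefit = demand + MEB = 241.60 - 4.01x.
Set SMB = MC: 241.60 - 4.01x = 42.61 + 0.31x → x* = 46.0625.
Consumer price on the demand curve at x*: 229.83 − 4.01×46.0625 = 45.1194.

P = $45.12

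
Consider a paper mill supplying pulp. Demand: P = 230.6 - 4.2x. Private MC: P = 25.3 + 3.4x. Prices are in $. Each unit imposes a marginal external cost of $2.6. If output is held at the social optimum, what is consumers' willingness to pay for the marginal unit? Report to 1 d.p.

Social marginal cost = private MC + MEC = 27.9 + 3.4x.
Set SMC = demand: 27.9 + 3.4x = 230.6 - 4.2x → x* = 26.6711.
Consumer price on the demand curve at x*: 230.6 − 4.2×26.6711 = 118.5814.

P = $118.6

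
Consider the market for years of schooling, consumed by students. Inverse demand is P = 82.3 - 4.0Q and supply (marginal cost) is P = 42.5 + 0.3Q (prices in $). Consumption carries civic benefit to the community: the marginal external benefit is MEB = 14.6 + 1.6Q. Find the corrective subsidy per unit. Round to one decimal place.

subsidy = $46.8 per unit

Social marginal benefit = demand + MEB = 96.9 - 2.4Q.
Set SMB = MC: 96.9 - 2.4Q = 42.5 + 0.3Q → Q* = 20.1481.
The Pigouvian subsidy equals MEB at Q*: 14.6 + 1.6×20.1481 = 46.8370.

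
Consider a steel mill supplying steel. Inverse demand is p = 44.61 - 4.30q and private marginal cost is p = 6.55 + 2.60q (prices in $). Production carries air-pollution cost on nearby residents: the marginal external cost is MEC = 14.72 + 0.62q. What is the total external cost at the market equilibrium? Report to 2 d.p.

Market equilibrium (private): 6.55 + 2.60q = 44.61 - 4.30q → q_m = 5.5159.
Total external cost = ∫₀^{q_m} (14.72 + 0.62q) dq = 14.72×5.5159 + ½×0.62×5.5159² = 90.6258.

$90.63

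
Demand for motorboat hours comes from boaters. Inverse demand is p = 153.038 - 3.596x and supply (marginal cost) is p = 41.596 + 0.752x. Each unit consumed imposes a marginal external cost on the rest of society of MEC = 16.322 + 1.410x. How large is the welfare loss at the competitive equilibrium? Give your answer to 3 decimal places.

DWL = 238.987

Market equilibrium (private): 41.596 + 0.752x = 153.038 - 3.596x → x_m = 25.6306.
Social marginal benefit = demand − MEC = 136.716 - 5.006x.
Set SMB = MC: 136.716 - 5.006x = 41.596 + 0.752x → x* = 16.5196.
Between x* and x_m the wedge MC − SMB runs linearly from 0 to MEC(x_m), so the loss is a triangle.
DWL = ½ × 9.1110 × 52.4612 = 238.9870.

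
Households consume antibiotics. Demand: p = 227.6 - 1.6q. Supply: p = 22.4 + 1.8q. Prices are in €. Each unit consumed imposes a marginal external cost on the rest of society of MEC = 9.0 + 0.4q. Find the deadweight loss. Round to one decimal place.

DWL = €144.5

Market equilibrium (private): 22.4 + 1.8q = 227.6 - 1.6q → q_m = 60.3529.
Social marginal benefit = demand − MEC = 218.6 - 2.0q.
Set SMB = MC: 218.6 - 2.0q = 22.4 + 1.8q → q* = 51.6316.
The welfare-loss triangle has base |q_m − q*| and height MEC(q_m) (the vertical gap between SMB and MC is zero at q* and MEC at q_m).
DWL = ½ × 8.7213 × 33.1412 = 144.5172.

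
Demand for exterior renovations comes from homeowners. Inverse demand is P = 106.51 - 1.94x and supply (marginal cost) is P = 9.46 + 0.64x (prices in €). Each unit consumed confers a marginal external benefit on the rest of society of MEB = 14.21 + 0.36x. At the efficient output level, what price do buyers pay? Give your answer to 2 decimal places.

P = €9.28

Social marginal benefit = demand + MEB = 120.72 - 1.58x.
Set SMB = MC: 120.72 - 1.58x = 9.46 + 0.64x → x* = 50.1171.
Consumer price on the demand curve at x*: 106.51 − 1.94×50.1171 = 9.2828.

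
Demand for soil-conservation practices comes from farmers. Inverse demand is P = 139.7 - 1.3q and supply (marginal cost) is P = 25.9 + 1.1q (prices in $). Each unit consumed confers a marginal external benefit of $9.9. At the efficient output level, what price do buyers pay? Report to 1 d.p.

Social marginal benefit = demand + MEB = 149.6 - 1.3q.
Set SMB = MC: 149.6 - 1.3q = 25.9 + 1.1q → q* = 51.5417.
Consumer price on the demand curve at q*: 139.7 − 1.3×51.5417 = 72.6958.

P = $72.7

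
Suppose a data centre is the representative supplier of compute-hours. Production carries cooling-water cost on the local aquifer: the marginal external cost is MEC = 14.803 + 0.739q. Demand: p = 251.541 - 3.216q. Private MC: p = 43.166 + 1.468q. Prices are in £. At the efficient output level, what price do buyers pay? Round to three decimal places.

P = £136.747

Social marginal cost = private MC + MEC = 57.969 + 2.207q.
Set SMC = demand: 57.969 + 2.207q = 251.541 - 3.216q → q* = 35.6946.
Consumer price on the demand curve at q*: 251.541 − 3.216×35.6946 = 136.7472.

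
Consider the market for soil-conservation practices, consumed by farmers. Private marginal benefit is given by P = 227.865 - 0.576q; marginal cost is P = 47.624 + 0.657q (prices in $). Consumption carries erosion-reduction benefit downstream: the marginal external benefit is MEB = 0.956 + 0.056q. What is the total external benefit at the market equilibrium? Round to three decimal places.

$738.077

Market equilibrium (private): 47.624 + 0.657q = 227.865 - 0.576q → q_m = 146.1809.
Total external benefit = ∫₀^{q_m} (0.956 + 0.056q) dq = 0.956×146.1809 + ½×0.056×146.1809² = 738.0769.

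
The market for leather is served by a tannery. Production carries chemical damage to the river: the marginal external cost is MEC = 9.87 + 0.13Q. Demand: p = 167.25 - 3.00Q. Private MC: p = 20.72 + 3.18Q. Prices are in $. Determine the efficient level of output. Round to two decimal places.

Q* = 21.66

Social marginal cost = private MC + MEC = 30.59 + 3.31Q.
Set SMC = demand: 30.59 + 3.31Q = 167.25 - 3.00Q → Q* = 21.6577.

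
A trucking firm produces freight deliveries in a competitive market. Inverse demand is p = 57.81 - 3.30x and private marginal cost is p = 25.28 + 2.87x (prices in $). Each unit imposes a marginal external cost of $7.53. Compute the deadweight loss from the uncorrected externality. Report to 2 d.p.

DWL = $4.59

Market equilibrium (private): 25.28 + 2.87x = 57.81 - 3.30x → x_m = 5.2723.
Social marginal cost = private MC + MEC = 32.81 + 2.87x.
Set SMC = demand: 32.81 + 2.87x = 57.81 - 3.30x → x* = 4.0519.
The loss is the area between SMC and demand from x* to x_m; with linear curves that's a triangle of height MEC(x_m).
DWL = ½ × 1.2204 × 7.5300 = 4.5948.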